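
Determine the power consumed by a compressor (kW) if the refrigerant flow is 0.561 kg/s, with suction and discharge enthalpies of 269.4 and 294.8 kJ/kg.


dh = 294.8 - 269.4 = 25.4 kJ/kg
W = m_dot * dh = 0.561 * 25.4 = 14.25 kW

14.25


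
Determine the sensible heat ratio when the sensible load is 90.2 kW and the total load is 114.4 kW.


SHR = Q_sensible / Q_total
SHR = 90.2 / 114.4
SHR = 0.788

0.788


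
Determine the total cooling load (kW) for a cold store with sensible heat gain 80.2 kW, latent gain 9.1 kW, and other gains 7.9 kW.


Q_total = Q_s + Q_l + Q_misc
Q_total = 80.2 + 9.1 + 7.9
Q_total = 97.2 kW

97.2


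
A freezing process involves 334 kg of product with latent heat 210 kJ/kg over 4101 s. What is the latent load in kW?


Q_lat = m * h_fg / t
Q_lat = 334 * 210 / 4101
Q_lat = 17.1 kW

17.1


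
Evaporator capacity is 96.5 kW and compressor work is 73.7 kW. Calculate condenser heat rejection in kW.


Q_cond = Q_evap + W
Q_cond = 96.5 + 73.7
Q_cond = 170.2 kW

170.2


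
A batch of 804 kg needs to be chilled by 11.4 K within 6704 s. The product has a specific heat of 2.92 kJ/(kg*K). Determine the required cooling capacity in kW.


Q = m * cp * dT / t
Q = 804 * 2.92 * 11.4 / 6704
Q = 3.992 kW

3.992


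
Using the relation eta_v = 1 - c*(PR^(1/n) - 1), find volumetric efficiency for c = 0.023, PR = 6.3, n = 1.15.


PR^(1/n) = 6.3^(1/1.15) = 4.95540025
eta_v = 1 - 0.023 * (4.95540025 - 1)
eta_v = 0.909

0.909


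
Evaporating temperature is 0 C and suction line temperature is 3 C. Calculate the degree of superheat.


Superheat = T_suction - T_evap
Superheat = 3 - (0)
Superheat = 3 K

3


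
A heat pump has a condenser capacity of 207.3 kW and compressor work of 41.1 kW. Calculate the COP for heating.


COP_hp = Q_cond / W
COP_hp = 207.3 / 41.1
COP_hp = 5.044

5.044


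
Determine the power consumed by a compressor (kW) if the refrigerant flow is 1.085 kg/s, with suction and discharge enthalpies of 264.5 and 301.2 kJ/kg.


dh = 301.2 - 264.5 = 36.7 kJ/kg
W = m_dot * dh = 1.085 * 36.7 = 39.82 kW

39.82


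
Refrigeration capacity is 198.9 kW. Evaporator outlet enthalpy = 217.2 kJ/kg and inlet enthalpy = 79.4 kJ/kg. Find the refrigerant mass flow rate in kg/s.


dh = 217.2 - 79.4 = 137.8 kJ/kg
m_dot = Q / dh = 198.9 / 137.8 = 1.4434 kg/s

1.4434


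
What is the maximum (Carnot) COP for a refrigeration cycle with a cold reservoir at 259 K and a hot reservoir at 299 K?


dT = 299 - 259 = 40 K
COP_carnot = T_cold / dT = 259 / 40
COP_carnot = 6.475

6.475


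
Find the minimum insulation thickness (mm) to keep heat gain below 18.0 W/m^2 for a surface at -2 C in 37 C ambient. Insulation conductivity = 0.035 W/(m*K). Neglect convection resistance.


dT = 37 - (-2) = 39 K
thickness = k * dT / q_max * 1000
thickness = 0.035 * 39 / 18.0 * 1000
thickness = 75.8 mm

75.8


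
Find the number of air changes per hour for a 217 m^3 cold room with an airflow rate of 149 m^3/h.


ACH = flow / volume
ACH = 149 / 217
ACH = 0.687

0.687


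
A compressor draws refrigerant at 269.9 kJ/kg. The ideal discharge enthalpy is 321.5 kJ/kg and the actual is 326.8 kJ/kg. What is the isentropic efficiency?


dh_ideal = 321.5 - 269.9 = 51.6 kJ/kg
dh_actual = 326.8 - 269.9 = 56.9 kJ/kg
eta_s = dh_ideal / dh_actual = 51.6 / 56.9
eta_s = 0.9069

0.9069


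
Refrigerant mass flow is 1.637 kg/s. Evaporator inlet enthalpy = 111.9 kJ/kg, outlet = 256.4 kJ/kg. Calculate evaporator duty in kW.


dh = 256.4 - 111.9 = 144.5 kJ/kg
Q_evap = m_dot * dh = 1.637 * 144.5
Q_evap = 236.55 kW

236.55


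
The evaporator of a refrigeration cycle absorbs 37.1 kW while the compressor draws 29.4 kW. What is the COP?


COP = Q_evap / W
COP = 37.1 / 29.4
COP = 1.262

1.262


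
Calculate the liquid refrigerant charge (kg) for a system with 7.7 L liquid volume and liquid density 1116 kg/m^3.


Charge = V * rho / 1000
Charge = 7.7 * 1116 / 1000
Charge = 8.59 kg

8.59


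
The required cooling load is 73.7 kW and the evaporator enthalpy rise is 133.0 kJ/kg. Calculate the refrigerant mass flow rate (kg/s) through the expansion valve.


m_dot = Q / dh
m_dot = 73.7 / 133.0
m_dot = 0.5541 kg/s

0.5541


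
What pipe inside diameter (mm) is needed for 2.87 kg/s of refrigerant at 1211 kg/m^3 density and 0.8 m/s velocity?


A = m_dot / (rho * v) = 2.87 / (1211 * 0.8) = 0.002962427746 m^2
d = sqrt(4*A/pi) * 1000
d = 61.4 mm

61.4


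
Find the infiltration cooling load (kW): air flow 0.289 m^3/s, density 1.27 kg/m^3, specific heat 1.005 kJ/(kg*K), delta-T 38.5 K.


Q = V_dot * rho * cp * dT
Q = 0.289 * 1.27 * 1.005 * 38.5
Q = 14.201 kW

14.201


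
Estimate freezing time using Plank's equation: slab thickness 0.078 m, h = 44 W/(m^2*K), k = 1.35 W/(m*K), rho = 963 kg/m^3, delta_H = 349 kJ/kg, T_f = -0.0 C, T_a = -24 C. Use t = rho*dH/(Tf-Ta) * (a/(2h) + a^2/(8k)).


dT = -0.0 - (-24) = 24.0 K
term1 = a/(2h) = 0.078/(2*44) = 0.0008863636364
term2 = a^2/(8k) = 0.078^2/(8*1.35) = 0.0005633333333
t = rho*dH*1000/dT * (term1 + term2)
t = 963*349*1000/24.0 * (0.0008863636364 + 0.0005633333333)
t = 20301 s

20301


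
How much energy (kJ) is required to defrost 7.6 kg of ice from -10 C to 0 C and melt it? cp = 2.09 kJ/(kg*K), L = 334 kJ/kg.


Sensible heat = cp * dT = 2.09 * 10 = 20.9 kJ/kg
Total per kg = 20.9 + 334 = 354.9 kJ/kg
Q = m * total = 7.6 * 354.9
Q = 2697.2 kJ

2697.2


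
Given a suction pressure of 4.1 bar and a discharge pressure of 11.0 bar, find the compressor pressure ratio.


PR = P_high / P_low
PR = 11.0 / 4.1
PR = 2.683

2.683


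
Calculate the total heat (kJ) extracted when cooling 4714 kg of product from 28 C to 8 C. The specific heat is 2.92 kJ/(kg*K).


dT = 28 - (8) = 20 K
Q = m * cp * dT = 4714 * 2.92 * 20
Q = 275298 kJ

275298


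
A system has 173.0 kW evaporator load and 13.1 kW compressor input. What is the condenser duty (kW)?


Q_cond = Q_evap + W
Q_cond = 173.0 + 13.1
Q_cond = 186.1 kW

186.1


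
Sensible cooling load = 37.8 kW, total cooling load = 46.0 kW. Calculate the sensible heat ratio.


SHR = Q_sensible / Q_total
SHR = 37.8 / 46.0
SHR = 0.822

0.822


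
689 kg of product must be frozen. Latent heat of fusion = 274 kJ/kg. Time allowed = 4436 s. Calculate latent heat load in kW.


Q_lat = m * h_fg / t
Q_lat = 689 * 274 / 4436
Q_lat = 42.56 kW

42.56


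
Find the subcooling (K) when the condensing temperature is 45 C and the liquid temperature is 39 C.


Subcooling = T_cond - T_liquid
Subcooling = 45 - 39
Subcooling = 6 K

6


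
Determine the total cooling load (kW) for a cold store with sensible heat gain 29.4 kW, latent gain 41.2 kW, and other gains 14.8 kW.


Q_total = Q_s + Q_l + Q_misc
Q_total = 29.4 + 41.2 + 14.8
Q_total = 85.4 kW

85.4


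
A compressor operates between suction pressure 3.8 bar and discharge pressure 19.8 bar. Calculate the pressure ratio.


PR = P_high / P_low
PR = 19.8 / 3.8
PR = 5.211

5.211


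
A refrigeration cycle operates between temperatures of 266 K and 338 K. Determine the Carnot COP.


dT = 338 - 266 = 72 K
COP_carnot = T_cold / dT = 266 / 72
COP_carnot = 3.694

3.694


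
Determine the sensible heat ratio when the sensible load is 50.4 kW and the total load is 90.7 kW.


SHR = Q_sensible / Q_total
SHR = 50.4 / 90.7
SHR = 0.556

0.556


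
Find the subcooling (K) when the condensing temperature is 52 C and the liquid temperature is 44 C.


Subcooling = T_cond - T_liquid
Subcooling = 52 - 44
Subcooling = 8 K

8


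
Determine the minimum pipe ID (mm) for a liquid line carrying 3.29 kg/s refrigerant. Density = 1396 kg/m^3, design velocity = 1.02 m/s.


A = m_dot / (rho * v) = 3.29 / (1396 * 1.02) = 0.002310523063 m^2
d = sqrt(4*A/pi) * 1000
d = 54.2 mm

54.2


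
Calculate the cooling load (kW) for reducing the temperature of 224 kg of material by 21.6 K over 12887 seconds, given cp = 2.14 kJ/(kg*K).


Q = m * cp * dT / t
Q = 224 * 2.14 * 21.6 / 12887
Q = 0.803 kW

0.803


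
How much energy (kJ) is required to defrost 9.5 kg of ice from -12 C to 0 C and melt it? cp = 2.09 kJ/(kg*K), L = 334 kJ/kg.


Sensible heat = cp * dT = 2.09 * 12 = 25.08 kJ/kg
Total per kg = 25.08 + 334 = 359.08 kJ/kg
Q = m * total = 9.5 * 359.08
Q = 3411.3 kJ

3411.3


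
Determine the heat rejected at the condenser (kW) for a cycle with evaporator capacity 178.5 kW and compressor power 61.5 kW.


Q_cond = Q_evap + W
Q_cond = 178.5 + 61.5
Q_cond = 240.0 kW

240.0


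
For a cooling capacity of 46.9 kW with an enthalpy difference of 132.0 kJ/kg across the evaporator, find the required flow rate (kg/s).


m_dot = Q / dh
m_dot = 46.9 / 132.0
m_dot = 0.3553 kg/s

0.3553


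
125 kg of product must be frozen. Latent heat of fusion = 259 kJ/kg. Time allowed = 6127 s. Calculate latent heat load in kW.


Q_lat = m * h_fg / t
Q_lat = 125 * 259 / 6127
Q_lat = 5.28 kW

5.28


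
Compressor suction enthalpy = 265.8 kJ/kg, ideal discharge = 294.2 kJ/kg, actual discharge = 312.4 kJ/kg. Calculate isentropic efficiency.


dh_ideal = 294.2 - 265.8 = 28.4 kJ/kg
dh_actual = 312.4 - 265.8 = 46.6 kJ/kg
eta_s = dh_ideal / dh_actual = 28.4 / 46.6
eta_s = 0.6094

0.6094


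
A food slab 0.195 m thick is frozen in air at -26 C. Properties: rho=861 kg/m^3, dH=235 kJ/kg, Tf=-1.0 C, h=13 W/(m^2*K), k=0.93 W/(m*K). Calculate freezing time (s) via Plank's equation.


dT = -1.0 - (-26) = 25.0 K
term1 = a/(2h) = 0.195/(2*13) = 0.0075
term2 = a^2/(8k) = 0.195^2/(8*0.93) = 0.005110887097
t = rho*dH*1000/dT * (term1 + term2)
t = 861*235*1000/25.0 * (0.0075 + 0.005110887097)
t = 102065 s

102065


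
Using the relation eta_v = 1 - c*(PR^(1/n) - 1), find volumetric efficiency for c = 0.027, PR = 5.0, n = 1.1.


PR^(1/n) = 5.0^(1/1.1) = 4.31943832
eta_v = 1 - 0.027 * (4.31943832 - 1)
eta_v = 0.9104

0.9104


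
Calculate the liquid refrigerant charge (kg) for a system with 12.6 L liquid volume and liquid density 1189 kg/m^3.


Charge = V * rho / 1000
Charge = 12.6 * 1189 / 1000
Charge = 14.98 kg

14.98


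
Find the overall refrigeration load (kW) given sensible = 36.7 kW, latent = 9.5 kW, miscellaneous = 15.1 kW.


Q_total = Q_s + Q_l + Q_misc
Q_total = 36.7 + 9.5 + 15.1
Q_total = 61.3 kW

61.3


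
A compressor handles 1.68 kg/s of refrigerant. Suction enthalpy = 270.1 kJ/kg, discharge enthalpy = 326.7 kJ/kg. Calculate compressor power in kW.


dh = 326.7 - 270.1 = 56.6 kJ/kg
W = m_dot * dh = 1.68 * 56.6 = 95.09 kW

95.09


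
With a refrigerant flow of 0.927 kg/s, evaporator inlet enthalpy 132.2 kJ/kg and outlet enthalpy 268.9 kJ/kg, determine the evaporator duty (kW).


dh = 268.9 - 132.2 = 136.7 kJ/kg
Q_evap = m_dot * dh = 0.927 * 136.7
Q_evap = 126.72 kW

126.72


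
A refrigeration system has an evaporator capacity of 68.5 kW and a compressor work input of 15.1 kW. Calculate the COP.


COP = Q_evap / W
COP = 68.5 / 15.1
COP = 4.536

4.536


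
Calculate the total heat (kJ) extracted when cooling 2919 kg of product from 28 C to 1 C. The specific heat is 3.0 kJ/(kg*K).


dT = 28 - (1) = 27 K
Q = m * cp * dT = 2919 * 3.0 * 27
Q = 236439 kJ

236439


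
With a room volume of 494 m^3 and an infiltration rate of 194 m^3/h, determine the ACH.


ACH = flow / volume
ACH = 194 / 494
ACH = 0.393

0.393


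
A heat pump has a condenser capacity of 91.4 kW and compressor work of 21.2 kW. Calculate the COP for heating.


COP_hp = Q_cond / W
COP_hp = 91.4 / 21.2
COP_hp = 4.311

4.311


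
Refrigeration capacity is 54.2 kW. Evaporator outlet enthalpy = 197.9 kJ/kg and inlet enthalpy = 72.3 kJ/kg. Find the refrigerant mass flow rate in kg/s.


dh = 197.9 - 72.3 = 125.6 kJ/kg
m_dot = Q / dh = 54.2 / 125.6 = 0.4315 kg/s

0.4315


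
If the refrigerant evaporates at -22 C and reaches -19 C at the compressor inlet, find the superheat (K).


Superheat = T_suction - T_evap
Superheat = -19 - (-22)
Superheat = 3 K

3


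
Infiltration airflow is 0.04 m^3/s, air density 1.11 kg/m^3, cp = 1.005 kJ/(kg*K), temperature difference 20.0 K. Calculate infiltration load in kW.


Q = V_dot * rho * cp * dT
Q = 0.04 * 1.11 * 1.005 * 20.0
Q = 0.892 kW

0.892


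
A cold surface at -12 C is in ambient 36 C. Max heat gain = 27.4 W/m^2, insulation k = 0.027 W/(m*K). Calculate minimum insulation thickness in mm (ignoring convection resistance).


dT = 36 - (-12) = 48 K
thickness = k * dT / q_max * 1000
thickness = 0.027 * 48 / 27.4 * 1000
thickness = 47.3 mm

47.3


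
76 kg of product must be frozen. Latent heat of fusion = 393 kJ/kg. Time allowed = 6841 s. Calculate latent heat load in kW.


Q_lat = m * h_fg / t
Q_lat = 76 * 393 / 6841
Q_lat = 4.37 kW

4.37


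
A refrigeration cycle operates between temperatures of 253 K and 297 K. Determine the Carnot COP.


dT = 297 - 253 = 44 K
COP_carnot = T_cold / dT = 253 / 44
COP_carnot = 5.75

5.75


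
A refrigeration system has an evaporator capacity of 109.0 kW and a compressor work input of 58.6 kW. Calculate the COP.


COP = Q_evap / W
COP = 109.0 / 58.6
COP = 1.86

1.86


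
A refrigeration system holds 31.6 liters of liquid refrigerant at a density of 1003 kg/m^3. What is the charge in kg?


Charge = V * rho / 1000
Charge = 31.6 * 1003 / 1000
Charge = 31.69 kg

31.69


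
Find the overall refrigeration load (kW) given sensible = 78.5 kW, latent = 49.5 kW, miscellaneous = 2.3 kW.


Q_total = Q_s + Q_l + Q_misc
Q_total = 78.5 + 49.5 + 2.3
Q_total = 130.3 kW

130.3


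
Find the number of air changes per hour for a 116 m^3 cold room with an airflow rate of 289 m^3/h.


ACH = flow / volume
ACH = 289 / 116
ACH = 2.491

2.491


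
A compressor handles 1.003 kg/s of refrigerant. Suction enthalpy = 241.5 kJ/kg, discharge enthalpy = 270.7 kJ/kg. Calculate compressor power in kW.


dh = 270.7 - 241.5 = 29.2 kJ/kg
W = m_dot * dh = 1.003 * 29.2 = 29.29 kW

29.29


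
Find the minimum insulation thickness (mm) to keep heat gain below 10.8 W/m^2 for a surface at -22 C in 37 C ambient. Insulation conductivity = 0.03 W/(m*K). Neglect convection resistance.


dT = 37 - (-22) = 59 K
thickness = k * dT / q_max * 1000
thickness = 0.03 * 59 / 10.8 * 1000
thickness = 163.9 mm

163.9


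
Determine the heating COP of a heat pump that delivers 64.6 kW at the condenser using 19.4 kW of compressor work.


COP_hp = Q_cond / W
COP_hp = 64.6 / 19.4
COP_hp = 3.33

3.33


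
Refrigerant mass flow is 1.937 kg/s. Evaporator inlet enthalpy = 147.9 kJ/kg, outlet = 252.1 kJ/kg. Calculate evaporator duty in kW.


dh = 252.1 - 147.9 = 104.2 kJ/kg
Q_evap = m_dot * dh = 1.937 * 104.2
Q_evap = 201.84 kW

201.84


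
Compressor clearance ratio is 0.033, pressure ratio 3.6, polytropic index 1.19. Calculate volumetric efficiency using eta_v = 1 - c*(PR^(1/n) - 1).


PR^(1/n) = 3.6^(1/1.19) = 2.93414176
eta_v = 1 - 0.033 * (2.93414176 - 1)
eta_v = 0.9362

0.9362


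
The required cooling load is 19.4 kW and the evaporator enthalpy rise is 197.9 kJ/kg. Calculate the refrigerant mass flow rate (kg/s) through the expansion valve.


m_dot = Q / dh
m_dot = 19.4 / 197.9
m_dot = 0.098 kg/s

0.098


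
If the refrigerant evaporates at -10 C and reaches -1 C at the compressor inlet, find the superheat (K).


Superheat = T_suction - T_evap
Superheat = -1 - (-10)
Superheat = 9 K

9


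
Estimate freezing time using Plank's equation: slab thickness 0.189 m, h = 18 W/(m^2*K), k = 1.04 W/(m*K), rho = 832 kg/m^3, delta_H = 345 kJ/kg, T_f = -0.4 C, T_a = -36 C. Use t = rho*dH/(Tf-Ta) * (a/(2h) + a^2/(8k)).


dT = -0.4 - (-36) = 35.6 K
term1 = a/(2h) = 0.189/(2*18) = 0.00525
term2 = a^2/(8k) = 0.189^2/(8*1.04) = 0.004293389423
t = rho*dH*1000/dT * (term1 + term2)
t = 832*345*1000/35.6 * (0.00525 + 0.004293389423)
t = 76948 s

76948


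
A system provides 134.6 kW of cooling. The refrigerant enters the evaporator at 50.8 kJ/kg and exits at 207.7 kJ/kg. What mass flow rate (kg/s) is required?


dh = 207.7 - 50.8 = 156.9 kJ/kg
m_dot = Q / dh = 134.6 / 156.9 = 0.8579 kg/s

0.8579


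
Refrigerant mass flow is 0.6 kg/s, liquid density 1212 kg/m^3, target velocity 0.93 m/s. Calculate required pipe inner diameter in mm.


A = m_dot / (rho * v) = 0.6 / (1212 * 0.93) = 0.0005323112956 m^2
d = sqrt(4*A/pi) * 1000
d = 26.0 mm

26.0


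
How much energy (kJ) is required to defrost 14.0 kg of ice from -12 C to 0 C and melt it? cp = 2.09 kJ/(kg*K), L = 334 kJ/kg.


Sensible heat = cp * dT = 2.09 * 12 = 25.08 kJ/kg
Total per kg = 25.08 + 334 = 359.08 kJ/kg
Q = m * total = 14.0 * 359.08
Q = 5027.1 kJ

5027.1


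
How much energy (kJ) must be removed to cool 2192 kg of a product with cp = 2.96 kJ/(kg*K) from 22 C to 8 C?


dT = 22 - (8) = 14 K
Q = m * cp * dT = 2192 * 2.96 * 14
Q = 90836 kJ

90836


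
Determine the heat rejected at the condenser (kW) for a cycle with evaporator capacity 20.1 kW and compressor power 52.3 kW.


Q_cond = Q_evap + W
Q_cond = 20.1 + 52.3
Q_cond = 72.4 kW

72.4


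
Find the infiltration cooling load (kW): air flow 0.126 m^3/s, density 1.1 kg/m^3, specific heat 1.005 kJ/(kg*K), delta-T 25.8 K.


Q = V_dot * rho * cp * dT
Q = 0.126 * 1.1 * 1.005 * 25.8
Q = 3.594 kW

3.594


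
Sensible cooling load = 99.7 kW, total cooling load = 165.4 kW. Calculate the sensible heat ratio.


SHR = Q_sensible / Q_total
SHR = 99.7 / 165.4
SHR = 0.603

0.603


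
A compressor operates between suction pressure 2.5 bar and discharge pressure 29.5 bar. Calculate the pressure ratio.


PR = P_high / P_low
PR = 29.5 / 2.5
PR = 11.8

11.8


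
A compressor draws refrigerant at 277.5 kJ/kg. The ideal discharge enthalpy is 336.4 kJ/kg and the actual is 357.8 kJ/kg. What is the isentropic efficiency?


dh_ideal = 336.4 - 277.5 = 58.9 kJ/kg
dh_actual = 357.8 - 277.5 = 80.3 kJ/kg
eta_s = dh_ideal / dh_actual = 58.9 / 80.3
eta_s = 0.7335

0.7335


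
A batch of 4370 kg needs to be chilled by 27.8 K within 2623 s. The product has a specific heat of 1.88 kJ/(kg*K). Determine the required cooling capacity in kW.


Q = m * cp * dT / t
Q = 4370 * 1.88 * 27.8 / 2623
Q = 87.073 kW

87.073


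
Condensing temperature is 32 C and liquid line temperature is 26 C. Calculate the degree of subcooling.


Subcooling = T_cond - T_liquid
Subcooling = 32 - 26
Subcooling = 6 K

6


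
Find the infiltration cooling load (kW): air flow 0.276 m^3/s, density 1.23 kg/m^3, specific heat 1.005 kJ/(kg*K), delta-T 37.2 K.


Q = V_dot * rho * cp * dT
Q = 0.276 * 1.23 * 1.005 * 37.2
Q = 12.692 kW

12.692


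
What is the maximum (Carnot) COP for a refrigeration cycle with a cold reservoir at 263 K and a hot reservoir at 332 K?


dT = 332 - 263 = 69 K
COP_carnot = T_cold / dT = 263 / 69
COP_carnot = 3.812

3.812


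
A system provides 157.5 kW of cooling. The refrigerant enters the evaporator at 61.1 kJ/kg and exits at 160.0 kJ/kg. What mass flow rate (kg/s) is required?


dh = 160.0 - 61.1 = 98.9 kJ/kg
m_dot = Q / dh = 157.5 / 98.9 = 1.5925 kg/s

1.5925


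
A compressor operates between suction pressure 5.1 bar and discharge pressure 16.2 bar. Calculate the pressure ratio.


PR = P_high / P_low
PR = 16.2 / 5.1
PR = 3.176

3.176


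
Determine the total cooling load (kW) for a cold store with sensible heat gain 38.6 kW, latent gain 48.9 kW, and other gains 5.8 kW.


Q_total = Q_s + Q_l + Q_misc
Q_total = 38.6 + 48.9 + 5.8
Q_total = 93.3 kW

93.3


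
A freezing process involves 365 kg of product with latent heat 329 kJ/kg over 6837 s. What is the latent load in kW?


Q_lat = m * h_fg / t
Q_lat = 365 * 329 / 6837
Q_lat = 17.56 kW

17.56


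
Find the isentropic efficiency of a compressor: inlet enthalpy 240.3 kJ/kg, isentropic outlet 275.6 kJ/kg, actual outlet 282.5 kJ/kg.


dh_ideal = 275.6 - 240.3 = 35.3 kJ/kg
dh_actual = 282.5 - 240.3 = 42.2 kJ/kg
eta_s = dh_ideal / dh_actual = 35.3 / 42.2
eta_s = 0.8365

0.8365


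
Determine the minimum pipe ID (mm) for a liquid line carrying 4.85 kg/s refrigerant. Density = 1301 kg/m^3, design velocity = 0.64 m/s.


A = m_dot / (rho * v) = 4.85 / (1301 * 0.64) = 0.005824846272 m^2
d = sqrt(4*A/pi) * 1000
d = 86.1 mm

86.1


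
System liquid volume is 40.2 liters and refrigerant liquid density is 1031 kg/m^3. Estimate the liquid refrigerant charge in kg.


Charge = V * rho / 1000
Charge = 40.2 * 1031 / 1000
Charge = 41.45 kg

41.45


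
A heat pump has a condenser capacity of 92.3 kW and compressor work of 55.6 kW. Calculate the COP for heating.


COP_hp = Q_cond / W
COP_hp = 92.3 / 55.6
COP_hp = 1.66

1.66


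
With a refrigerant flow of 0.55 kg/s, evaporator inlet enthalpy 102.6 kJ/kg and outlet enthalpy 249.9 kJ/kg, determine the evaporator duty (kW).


dh = 249.9 - 102.6 = 147.3 kJ/kg
Q_evap = m_dot * dh = 0.55 * 147.3
Q_evap = 81.02 kW

81.02


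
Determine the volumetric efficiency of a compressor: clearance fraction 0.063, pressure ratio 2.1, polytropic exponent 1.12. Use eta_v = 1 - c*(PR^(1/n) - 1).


PR^(1/n) = 2.1^(1/1.12) = 1.93952686
eta_v = 1 - 0.063 * (1.93952686 - 1)
eta_v = 0.9408

0.9408


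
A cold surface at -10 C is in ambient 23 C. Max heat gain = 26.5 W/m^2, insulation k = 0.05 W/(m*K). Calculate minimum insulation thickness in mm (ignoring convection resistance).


dT = 23 - (-10) = 33 K
thickness = k * dT / q_max * 1000
thickness = 0.05 * 33 / 26.5 * 1000
thickness = 62.3 mm

62.3


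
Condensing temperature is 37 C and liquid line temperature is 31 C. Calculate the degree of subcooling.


Subcooling = T_cond - T_liquid
Subcooling = 37 - 31
Subcooling = 6 K

6


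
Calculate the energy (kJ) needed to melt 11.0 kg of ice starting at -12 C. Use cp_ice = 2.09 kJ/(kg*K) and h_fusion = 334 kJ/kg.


Sensible heat = cp * dT = 2.09 * 12 = 25.08 kJ/kg
Total per kg = 25.08 + 334 = 359.08 kJ/kg
Q = m * total = 11.0 * 359.08
Q = 3949.9 kJ

3949.9


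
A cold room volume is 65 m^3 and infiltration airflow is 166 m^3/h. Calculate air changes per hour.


ACH = flow / volume
ACH = 166 / 65
ACH = 2.554

2.554


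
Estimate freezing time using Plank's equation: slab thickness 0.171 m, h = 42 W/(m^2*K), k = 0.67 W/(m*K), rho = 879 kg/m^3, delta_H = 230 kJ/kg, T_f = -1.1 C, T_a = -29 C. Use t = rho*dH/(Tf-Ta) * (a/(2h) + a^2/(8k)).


dT = -1.1 - (-29) = 27.9 K
term1 = a/(2h) = 0.171/(2*42) = 0.002035714286
term2 = a^2/(8k) = 0.171^2/(8*0.67) = 0.005455410448
t = rho*dH*1000/dT * (term1 + term2)
t = 879*230*1000/27.9 * (0.002035714286 + 0.005455410448)
t = 54282 s

54282


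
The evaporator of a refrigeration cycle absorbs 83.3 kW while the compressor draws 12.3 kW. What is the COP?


COP = Q_evap / W
COP = 83.3 / 12.3
COP = 6.772

6.772


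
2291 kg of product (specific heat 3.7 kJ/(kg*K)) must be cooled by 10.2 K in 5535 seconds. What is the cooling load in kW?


Q = m * cp * dT / t
Q = 2291 * 3.7 * 10.2 / 5535
Q = 15.621 kW

15.621


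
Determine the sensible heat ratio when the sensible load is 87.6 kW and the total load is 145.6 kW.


SHR = Q_sensible / Q_total
SHR = 87.6 / 145.6
SHR = 0.602

0.602


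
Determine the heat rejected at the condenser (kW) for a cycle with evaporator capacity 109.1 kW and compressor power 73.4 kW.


Q_cond = Q_evap + W
Q_cond = 109.1 + 73.4
Q_cond = 182.5 kW

182.5


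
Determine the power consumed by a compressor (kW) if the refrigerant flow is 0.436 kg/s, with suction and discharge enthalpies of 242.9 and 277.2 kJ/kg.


dh = 277.2 - 242.9 = 34.3 kJ/kg
W = m_dot * dh = 0.436 * 34.3 = 14.95 kW

14.95


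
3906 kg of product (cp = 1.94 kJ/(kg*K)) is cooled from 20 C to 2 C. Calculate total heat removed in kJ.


dT = 20 - (2) = 18 K
Q = m * cp * dT = 3906 * 1.94 * 18
Q = 136398 kJ

136398


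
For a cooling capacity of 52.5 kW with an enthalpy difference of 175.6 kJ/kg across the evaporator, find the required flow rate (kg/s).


m_dot = Q / dh
m_dot = 52.5 / 175.6
m_dot = 0.299 kg/s

0.299


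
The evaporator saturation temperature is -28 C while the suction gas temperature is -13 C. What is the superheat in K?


Superheat = T_suction - T_evap
Superheat = -13 - (-28)
Superheat = 15 K

15


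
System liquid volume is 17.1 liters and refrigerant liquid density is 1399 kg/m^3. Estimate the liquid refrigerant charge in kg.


Charge = V * rho / 1000
Charge = 17.1 * 1399 / 1000
Charge = 23.92 kg

23.92


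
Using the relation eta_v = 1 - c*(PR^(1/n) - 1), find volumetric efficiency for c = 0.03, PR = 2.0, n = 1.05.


PR^(1/n) = 2.0^(1/1.05) = 1.93506356
eta_v = 1 - 0.03 * (1.93506356 - 1)
eta_v = 0.9719

0.9719


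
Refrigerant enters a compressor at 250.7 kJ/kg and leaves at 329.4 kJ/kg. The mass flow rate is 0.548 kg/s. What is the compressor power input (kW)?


dh = 329.4 - 250.7 = 78.7 kJ/kg
W = m_dot * dh = 0.548 * 78.7 = 43.13 kW

43.13


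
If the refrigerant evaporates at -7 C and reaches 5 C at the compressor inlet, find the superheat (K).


Superheat = T_suction - T_evap
Superheat = 5 - (-7)
Superheat = 12 K

12


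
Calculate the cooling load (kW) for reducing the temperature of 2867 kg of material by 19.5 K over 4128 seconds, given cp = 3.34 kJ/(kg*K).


Q = m * cp * dT / t
Q = 2867 * 3.34 * 19.5 / 4128
Q = 45.234 kW

45.234


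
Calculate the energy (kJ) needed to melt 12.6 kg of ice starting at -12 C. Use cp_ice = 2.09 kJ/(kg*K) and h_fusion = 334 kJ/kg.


Sensible heat = cp * dT = 2.09 * 12 = 25.08 kJ/kg
Total per kg = 25.08 + 334 = 359.08 kJ/kg
Q = m * total = 12.6 * 359.08
Q = 4524.4 kJ

4524.4


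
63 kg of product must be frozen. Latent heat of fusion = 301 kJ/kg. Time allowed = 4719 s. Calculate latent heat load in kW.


Q_lat = m * h_fg / t
Q_lat = 63 * 301 / 4719
Q_lat = 4.02 kW

4.02


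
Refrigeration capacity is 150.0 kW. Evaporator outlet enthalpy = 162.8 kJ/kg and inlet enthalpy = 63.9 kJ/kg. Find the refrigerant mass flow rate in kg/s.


dh = 162.8 - 63.9 = 98.9 kJ/kg
m_dot = Q / dh = 150.0 / 98.9 = 1.5167 kg/s

1.5167


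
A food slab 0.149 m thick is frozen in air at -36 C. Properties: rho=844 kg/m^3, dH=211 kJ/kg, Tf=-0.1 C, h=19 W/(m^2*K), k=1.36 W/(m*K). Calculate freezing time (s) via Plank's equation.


dT = -0.1 - (-36) = 35.9 K
term1 = a/(2h) = 0.149/(2*19) = 0.003921052632
term2 = a^2/(8k) = 0.149^2/(8*1.36) = 0.002040533088
t = rho*dH*1000/dT * (term1 + term2)
t = 844*211*1000/35.9 * (0.003921052632 + 0.002040533088)
t = 29573 s

29573


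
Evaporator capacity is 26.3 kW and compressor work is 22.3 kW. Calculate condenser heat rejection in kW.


Q_cond = Q_evap + W
Q_cond = 26.3 + 22.3
Q_cond = 48.6 kW

48.6


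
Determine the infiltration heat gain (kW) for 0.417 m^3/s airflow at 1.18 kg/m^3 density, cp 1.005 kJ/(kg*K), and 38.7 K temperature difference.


Q = V_dot * rho * cp * dT
Q = 0.417 * 1.18 * 1.005 * 38.7
Q = 19.138 kW

19.138


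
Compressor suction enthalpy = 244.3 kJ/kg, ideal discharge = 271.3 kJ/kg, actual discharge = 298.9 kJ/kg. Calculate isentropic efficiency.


dh_ideal = 271.3 - 244.3 = 27.0 kJ/kg
dh_actual = 298.9 - 244.3 = 54.6 kJ/kg
eta_s = dh_ideal / dh_actual = 27.0 / 54.6
eta_s = 0.4945

0.4945


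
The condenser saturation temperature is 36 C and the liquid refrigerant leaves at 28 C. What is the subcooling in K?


Subcooling = T_cond - T_liquid
Subcooling = 36 - 28
Subcooling = 8 K

8


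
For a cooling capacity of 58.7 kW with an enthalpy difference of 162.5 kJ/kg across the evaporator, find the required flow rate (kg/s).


m_dot = Q / dh
m_dot = 58.7 / 162.5
m_dot = 0.3612 kg/s

0.3612


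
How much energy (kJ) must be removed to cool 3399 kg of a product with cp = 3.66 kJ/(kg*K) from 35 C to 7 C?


dT = 35 - (7) = 28 K
Q = m * cp * dT = 3399 * 3.66 * 28
Q = 348330 kJ

348330


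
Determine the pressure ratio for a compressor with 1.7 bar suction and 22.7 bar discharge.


PR = P_high / P_low
PR = 22.7 / 1.7
PR = 13.353

13.353


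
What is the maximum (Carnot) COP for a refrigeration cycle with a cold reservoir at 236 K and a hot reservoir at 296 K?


dT = 296 - 236 = 60 K
COP_carnot = T_cold / dT = 236 / 60
COP_carnot = 3.933

3.933


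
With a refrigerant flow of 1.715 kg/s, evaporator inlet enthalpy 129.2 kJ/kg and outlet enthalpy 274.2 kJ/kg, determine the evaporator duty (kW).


dh = 274.2 - 129.2 = 145.0 kJ/kg
Q_evap = m_dot * dh = 1.715 * 145.0
Q_evap = 248.68 kW

248.68


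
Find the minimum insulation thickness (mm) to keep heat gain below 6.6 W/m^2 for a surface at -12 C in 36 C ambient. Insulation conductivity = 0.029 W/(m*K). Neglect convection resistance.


dT = 36 - (-12) = 48 K
thickness = k * dT / q_max * 1000
thickness = 0.029 * 48 / 6.6 * 1000
thickness = 210.9 mm

210.9


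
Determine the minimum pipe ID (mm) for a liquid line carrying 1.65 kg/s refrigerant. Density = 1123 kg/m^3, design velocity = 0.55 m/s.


A = m_dot / (rho * v) = 1.65 / (1123 * 0.55) = 0.00267141585 m^2
d = sqrt(4*A/pi) * 1000
d = 58.3 mm

58.3


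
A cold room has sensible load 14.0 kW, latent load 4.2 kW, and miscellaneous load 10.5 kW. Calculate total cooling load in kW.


Q_total = Q_s + Q_l + Q_misc
Q_total = 14.0 + 4.2 + 10.5
Q_total = 28.7 kW

28.7


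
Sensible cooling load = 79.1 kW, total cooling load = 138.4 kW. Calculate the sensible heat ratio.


SHR = Q_sensible / Q_total
SHR = 79.1 / 138.4
SHR = 0.572

0.572


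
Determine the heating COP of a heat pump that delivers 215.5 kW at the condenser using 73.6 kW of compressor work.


COP_hp = Q_cond / W
COP_hp = 215.5 / 73.6
COP_hp = 2.928

2.928


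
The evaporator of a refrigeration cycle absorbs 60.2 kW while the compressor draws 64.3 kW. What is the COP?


COP = Q_evap / W
COP = 60.2 / 64.3
COP = 0.936

0.936


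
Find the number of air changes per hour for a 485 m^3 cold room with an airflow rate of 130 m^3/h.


ACH = flow / volume
ACH = 130 / 485
ACH = 0.268

0.268


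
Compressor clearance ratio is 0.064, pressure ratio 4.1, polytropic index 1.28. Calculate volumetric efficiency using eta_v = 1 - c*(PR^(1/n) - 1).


PR^(1/n) = 4.1^(1/1.28) = 3.01118465
eta_v = 1 - 0.064 * (3.01118465 - 1)
eta_v = 0.8713

0.8713


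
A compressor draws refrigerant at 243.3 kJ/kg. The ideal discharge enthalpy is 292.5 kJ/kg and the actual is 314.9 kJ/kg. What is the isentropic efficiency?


dh_ideal = 292.5 - 243.3 = 49.2 kJ/kg
dh_actual = 314.9 - 243.3 = 71.6 kJ/kg
eta_s = dh_ideal / dh_actual = 49.2 / 71.6
eta_s = 0.6872

0.6872


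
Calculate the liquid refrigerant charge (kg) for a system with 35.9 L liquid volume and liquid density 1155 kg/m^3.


Charge = V * rho / 1000
Charge = 35.9 * 1155 / 1000
Charge = 41.46 kg

41.46


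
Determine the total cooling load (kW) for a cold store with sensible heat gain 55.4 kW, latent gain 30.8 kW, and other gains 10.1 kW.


Q_total = Q_s + Q_l + Q_misc
Q_total = 55.4 + 30.8 + 10.1
Q_total = 96.3 kW

96.3


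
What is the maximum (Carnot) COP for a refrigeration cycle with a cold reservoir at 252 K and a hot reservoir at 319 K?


dT = 319 - 252 = 67 K
COP_carnot = T_cold / dT = 252 / 67
COP_carnot = 3.761

3.761


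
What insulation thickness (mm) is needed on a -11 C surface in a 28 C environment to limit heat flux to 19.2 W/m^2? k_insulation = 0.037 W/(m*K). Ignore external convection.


dT = 28 - (-11) = 39 K
thickness = k * dT / q_max * 1000
thickness = 0.037 * 39 / 19.2 * 1000
thickness = 75.2 mm

75.2


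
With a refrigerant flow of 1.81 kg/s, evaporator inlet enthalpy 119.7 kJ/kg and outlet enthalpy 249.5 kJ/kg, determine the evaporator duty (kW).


dh = 249.5 - 119.7 = 129.8 kJ/kg
Q_evap = m_dot * dh = 1.81 * 129.8
Q_evap = 234.94 kW

234.94


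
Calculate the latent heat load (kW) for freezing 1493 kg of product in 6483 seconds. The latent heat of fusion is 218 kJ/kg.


Q_lat = m * h_fg / t
Q_lat = 1493 * 218 / 6483
Q_lat = 50.2 kW

50.2


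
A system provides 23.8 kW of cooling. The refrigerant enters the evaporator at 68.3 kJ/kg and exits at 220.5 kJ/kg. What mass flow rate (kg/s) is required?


dh = 220.5 - 68.3 = 152.2 kJ/kg
m_dot = Q / dh = 23.8 / 152.2 = 0.1564 kg/s

0.1564


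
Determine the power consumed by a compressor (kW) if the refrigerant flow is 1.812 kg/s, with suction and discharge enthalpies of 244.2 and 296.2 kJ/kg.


dh = 296.2 - 244.2 = 52.0 kJ/kg
W = m_dot * dh = 1.812 * 52.0 = 94.22 kW

94.22


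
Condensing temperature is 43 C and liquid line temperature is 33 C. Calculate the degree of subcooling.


Subcooling = T_cond - T_liquid
Subcooling = 43 - 33
Subcooling = 10 K

10


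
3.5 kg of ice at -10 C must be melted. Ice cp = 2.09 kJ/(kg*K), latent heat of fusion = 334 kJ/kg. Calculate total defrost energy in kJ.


Sensible heat = cp * dT = 2.09 * 10 = 20.9 kJ/kg
Total per kg = 20.9 + 334 = 354.9 kJ/kg
Q = m * total = 3.5 * 354.9
Q = 1242.2 kJ

1242.2


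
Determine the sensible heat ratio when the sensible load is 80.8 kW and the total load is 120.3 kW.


SHR = Q_sensible / Q_total
SHR = 80.8 / 120.3
SHR = 0.672

0.672


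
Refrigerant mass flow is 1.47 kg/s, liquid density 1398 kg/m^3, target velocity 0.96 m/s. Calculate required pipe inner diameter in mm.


A = m_dot / (rho * v) = 1.47 / (1398 * 0.96) = 0.001095314735 m^2
d = sqrt(4*A/pi) * 1000
d = 37.3 mm

37.3


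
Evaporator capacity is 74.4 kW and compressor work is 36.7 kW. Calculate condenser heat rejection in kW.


Q_cond = Q_evap + W
Q_cond = 74.4 + 36.7
Q_cond = 111.1 kW

111.1


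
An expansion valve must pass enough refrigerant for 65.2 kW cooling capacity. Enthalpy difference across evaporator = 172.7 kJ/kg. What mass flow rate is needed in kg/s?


m_dot = Q / dh
m_dot = 65.2 / 172.7
m_dot = 0.3775 kg/s

0.3775


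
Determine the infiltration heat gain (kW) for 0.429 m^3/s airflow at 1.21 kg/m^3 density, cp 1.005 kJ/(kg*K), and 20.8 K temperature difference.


Q = V_dot * rho * cp * dT
Q = 0.429 * 1.21 * 1.005 * 20.8
Q = 10.851 kW

10.851


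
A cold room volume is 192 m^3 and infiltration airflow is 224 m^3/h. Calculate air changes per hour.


ACH = flow / volume
ACH = 224 / 192
ACH = 1.167

1.167


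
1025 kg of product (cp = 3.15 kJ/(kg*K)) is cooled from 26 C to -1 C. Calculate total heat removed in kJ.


dT = 26 - (-1) = 27 K
Q = m * cp * dT = 1025 * 3.15 * 27
Q = 87176 kJ

87176


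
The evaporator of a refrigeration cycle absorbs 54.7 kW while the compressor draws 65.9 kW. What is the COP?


COP = Q_evap / W
COP = 54.7 / 65.9
COP = 0.83

0.83


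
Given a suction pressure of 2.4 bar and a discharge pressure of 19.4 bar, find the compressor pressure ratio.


PR = P_high / P_low
PR = 19.4 / 2.4
PR = 8.083

8.083


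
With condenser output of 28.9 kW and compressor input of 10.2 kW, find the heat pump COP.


COP_hp = Q_cond / W
COP_hp = 28.9 / 10.2
COP_hp = 2.833

2.833


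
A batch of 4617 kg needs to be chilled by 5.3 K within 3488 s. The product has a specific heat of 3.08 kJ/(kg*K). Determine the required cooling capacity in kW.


Q = m * cp * dT / t
Q = 4617 * 3.08 * 5.3 / 3488
Q = 21.608 kW

21.608


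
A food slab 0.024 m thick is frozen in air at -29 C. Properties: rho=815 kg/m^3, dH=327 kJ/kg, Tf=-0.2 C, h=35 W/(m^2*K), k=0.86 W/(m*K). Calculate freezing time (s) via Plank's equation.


dT = -0.2 - (-29) = 28.8 K
term1 = a/(2h) = 0.024/(2*35) = 0.0003428571429
term2 = a^2/(8k) = 0.024^2/(8*0.86) = 0.00008372093023
t = rho*dH*1000/dT * (term1 + term2)
t = 815*327*1000/28.8 * (0.0003428571429 + 0.00008372093023)
t = 3947 s

3947


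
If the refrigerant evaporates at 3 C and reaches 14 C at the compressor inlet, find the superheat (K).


Superheat = T_suction - T_evap
Superheat = 14 - (3)
Superheat = 11 K

11


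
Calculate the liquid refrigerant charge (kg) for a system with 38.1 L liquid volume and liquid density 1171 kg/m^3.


Charge = V * rho / 1000
Charge = 38.1 * 1171 / 1000
Charge = 44.62 kg

44.62


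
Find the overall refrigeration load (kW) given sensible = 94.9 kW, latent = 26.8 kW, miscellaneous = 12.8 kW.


Q_total = Q_s + Q_l + Q_misc
Q_total = 94.9 + 26.8 + 12.8
Q_total = 134.5 kW

134.5


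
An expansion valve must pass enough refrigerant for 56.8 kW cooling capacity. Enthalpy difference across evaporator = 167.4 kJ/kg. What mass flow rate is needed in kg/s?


m_dot = Q / dh
m_dot = 56.8 / 167.4
m_dot = 0.3393 kg/s

0.3393


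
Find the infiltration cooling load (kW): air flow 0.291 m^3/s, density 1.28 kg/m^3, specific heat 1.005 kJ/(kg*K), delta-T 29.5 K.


Q = V_dot * rho * cp * dT
Q = 0.291 * 1.28 * 1.005 * 29.5
Q = 11.043 kW

11.043


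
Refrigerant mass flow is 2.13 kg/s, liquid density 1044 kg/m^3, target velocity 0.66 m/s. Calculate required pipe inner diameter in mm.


A = m_dot / (rho * v) = 2.13 / (1044 * 0.66) = 0.003091257402 m^2
d = sqrt(4*A/pi) * 1000
d = 62.7 mm

62.7


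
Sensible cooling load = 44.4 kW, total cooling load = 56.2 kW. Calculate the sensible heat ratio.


SHR = Q_sensible / Q_total
SHR = 44.4 / 56.2
SHR = 0.79

0.79


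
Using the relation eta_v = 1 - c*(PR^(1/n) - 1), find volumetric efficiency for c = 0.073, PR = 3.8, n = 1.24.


PR^(1/n) = 3.8^(1/1.24) = 2.93472503
eta_v = 1 - 0.073 * (2.93472503 - 1)
eta_v = 0.8588

0.8588


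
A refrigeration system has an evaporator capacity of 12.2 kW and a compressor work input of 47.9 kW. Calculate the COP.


COP = Q_evap / W
COP = 12.2 / 47.9
COP = 0.255

0.255


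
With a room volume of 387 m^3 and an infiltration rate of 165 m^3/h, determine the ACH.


ACH = flow / volume
ACH = 165 / 387
ACH = 0.426

0.426


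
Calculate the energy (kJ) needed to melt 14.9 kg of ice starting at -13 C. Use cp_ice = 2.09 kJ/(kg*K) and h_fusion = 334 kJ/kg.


Sensible heat = cp * dT = 2.09 * 13 = 27.17 kJ/kg
Total per kg = 27.17 + 334 = 361.17 kJ/kg
Q = m * total = 14.9 * 361.17
Q = 5381.4 kJ

5381.4


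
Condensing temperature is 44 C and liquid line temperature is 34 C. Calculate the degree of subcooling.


Subcooling = T_cond - T_liquid
Subcooling = 44 - 34
Subcooling = 10 K

10


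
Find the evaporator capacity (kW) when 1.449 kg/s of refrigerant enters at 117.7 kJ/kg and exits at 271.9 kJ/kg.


dh = 271.9 - 117.7 = 154.2 kJ/kg
Q_evap = m_dot * dh = 1.449 * 154.2
Q_evap = 223.44 kW

223.44


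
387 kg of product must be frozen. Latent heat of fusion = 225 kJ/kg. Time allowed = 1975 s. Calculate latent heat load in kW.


Q_lat = m * h_fg / t
Q_lat = 387 * 225 / 1975
Q_lat = 44.09 kW

44.09


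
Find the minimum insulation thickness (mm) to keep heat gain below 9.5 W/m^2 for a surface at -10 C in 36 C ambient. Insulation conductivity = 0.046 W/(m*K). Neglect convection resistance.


dT = 36 - (-10) = 46 K
thickness = k * dT / q_max * 1000
thickness = 0.046 * 46 / 9.5 * 1000
thickness = 222.7 mm

222.7


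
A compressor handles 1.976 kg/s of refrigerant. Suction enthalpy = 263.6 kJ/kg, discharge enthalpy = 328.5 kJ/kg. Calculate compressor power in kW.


dh = 328.5 - 263.6 = 64.9 kJ/kg
W = m_dot * dh = 1.976 * 64.9 = 128.24 kW

128.24


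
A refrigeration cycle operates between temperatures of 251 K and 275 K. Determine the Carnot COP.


dT = 275 - 251 = 24 K
COP_carnot = T_cold / dT = 251 / 24
COP_carnot = 10.458

10.458


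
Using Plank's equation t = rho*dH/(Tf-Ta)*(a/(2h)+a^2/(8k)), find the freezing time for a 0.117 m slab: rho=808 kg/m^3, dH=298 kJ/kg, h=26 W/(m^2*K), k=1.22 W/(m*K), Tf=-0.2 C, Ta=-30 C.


dT = -0.2 - (-30) = 29.8 K
term1 = a/(2h) = 0.117/(2*26) = 0.00225
term2 = a^2/(8k) = 0.117^2/(8*1.22) = 0.001402561475
t = rho*dH*1000/dT * (term1 + term2)
t = 808*298*1000/29.8 * (0.00225 + 0.001402561475)
t = 29513 s

29513
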